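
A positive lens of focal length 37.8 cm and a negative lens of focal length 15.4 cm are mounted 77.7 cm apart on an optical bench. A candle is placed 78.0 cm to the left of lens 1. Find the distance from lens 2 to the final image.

3.40 cm

Lens 1: 1/d_i1 = 1/f₁ − 1/d_o1 = 1/(37.8) − 1/(78.0) = 0.01363, so d_i1 = 73.34 cm.
The intermediate image is 73.34 cm to the right of lens 1, which is 77.7 − (73.34) = 4.360 cm to the left of lens 2, so d_o2 = +4.360 cm.
Lens 2 is diverging, so f₂ = −15.4 cm.
Lens 2: 1/d_i2 = 1/f₂ − 1/d_o2 = 1/(-15.4) − 1/(4.360) = -0.2943, so d_i2 = -3.40 cm.
The final image is virtual, 3.40 cm to the left of lens 2 (overall magnification ≈ -0.73).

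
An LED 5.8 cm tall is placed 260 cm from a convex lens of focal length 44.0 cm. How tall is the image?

1.18 cm

1/d_i = 1/f − 1/d_o = 1/(44.00) − 1/(260) = 0.01888, so d_i = 52.96 cm.
m = −d_i/d_o = -0.2037.
|h_i| = |m|·h_o = 0.2037 × 5.8 = 1.18 cm. The image is real, inverted and reduced, on the far side of the lens.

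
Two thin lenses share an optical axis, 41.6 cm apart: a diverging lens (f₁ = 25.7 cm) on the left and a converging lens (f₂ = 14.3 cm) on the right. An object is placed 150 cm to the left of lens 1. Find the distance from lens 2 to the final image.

18.5 cm

Lens 1 is diverging, so f₁ = −25.7 cm.
Lens 1: 1/d_i1 = 1/f₁ − 1/d_o1 = 1/(-25.7) − 1/(150) = -0.04558, so d_i1 = -21.94 cm.
The intermediate image is 21.94 cm to the left of lens 1 (virtual), which is 41.6 − (-21.94) = 63.54 cm to the left of lens 2, so d_o2 = +63.54 cm.
Lens 2: 1/d_i2 = 1/f₂ − 1/d_o2 = 1/(14.3) − 1/(63.54) = 0.05419, so d_i2 = 18.5 cm.
The final image is real, 18.5 cm to the right of lens 2 (overall magnification ≈ -0.042).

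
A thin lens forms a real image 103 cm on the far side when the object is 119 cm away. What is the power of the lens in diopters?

P = +1.81 D

d_i = +103 cm.
1/f = 1/d_o + 1/d_i = 1/(119) + 1/(103) = 0.01811 cm⁻¹.
f = 55.21 cm = 0.5521 m, so P = 1/f = +1.81 D.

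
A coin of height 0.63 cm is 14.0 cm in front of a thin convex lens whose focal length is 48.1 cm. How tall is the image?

0.889 cm

1/d_i = 1/f − 1/d_o = 1/(48.10) − 1/(14.0) = -0.05064, so d_i = -19.75 cm.
m = −d_i/d_o = +1.411.
|h_i| = |m|·h_o = 1.411 × 0.63 = 0.889 cm. The image is virtual, upright and enlarged, on the same side as the object.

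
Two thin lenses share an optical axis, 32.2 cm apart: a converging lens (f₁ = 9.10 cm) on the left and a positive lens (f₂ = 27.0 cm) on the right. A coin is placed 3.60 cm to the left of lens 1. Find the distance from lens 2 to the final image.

Lens 1: 1/d_i1 = 1/f₁ − 1/d_o1 = 1/(9.10) − 1/(3.60) = -0.1679, so d_i1 = -5.956 cm.
The intermediate image is 5.956 cm to the left of lens 1 (virtual), which is 32.2 − (-5.956) = 38.16 cm to the left of lens 2, so d_o2 = +38.16 cm.
Lens 2: 1/d_i2 = 1/f₂ − 1/d_o2 = 1/(27.0) − 1/(38.16) = 0.01083, so d_i2 = 92.3 cm.
The final image is real, 92.3 cm to the right of lens 2 (overall magnification ≈ -4.0).

92.3 cm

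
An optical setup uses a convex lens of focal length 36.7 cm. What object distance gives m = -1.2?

67.3 cm

m = −d_i/d_o ⇒ d_i = −m·d_o.
1/f = 1/d_o + 1/d_i = 1/d_o − 1/(m·d_o) = (1 − 1/m)/d_o, so d_o = f(1 − 1/m) = (36.70)(1 − 1/(-1.2)) = 67.3 cm.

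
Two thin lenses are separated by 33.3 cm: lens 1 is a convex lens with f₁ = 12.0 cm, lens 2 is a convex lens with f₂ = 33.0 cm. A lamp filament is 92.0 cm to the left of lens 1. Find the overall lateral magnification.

Lens 1: 1/d_i1 = 1/(12.0) − 1/(92.0) = 0.07246, so d_i1 = 13.80 cm; m₁ = −d_i1/d_o1 = -0.1500.
d_o2 = 33.3 − (13.80) = 19.50 cm.
Lens 2: 1/d_i2 = 1/(33.0) − 1/(19.50) = -0.02098, so d_i2 = -47.67 cm; m₂ = −d_i2/d_o2 = +2.444.
m = m₁·m₂ = (-0.1500)(+2.444) = -0.367.

m = -0.367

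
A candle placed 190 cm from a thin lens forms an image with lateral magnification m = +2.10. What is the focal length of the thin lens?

f = 363 cm (converging)

m = −d_i/d_o ⇒ d_i = −m·d_o = −(+2.10)·(190) = -399.0 cm.
1/f = 1/d_o + 1/d_i = 1/(190) + 1/(-399.0) = 0.002757, so f = 363 cm.
Since f is positive, the thin lens is converging.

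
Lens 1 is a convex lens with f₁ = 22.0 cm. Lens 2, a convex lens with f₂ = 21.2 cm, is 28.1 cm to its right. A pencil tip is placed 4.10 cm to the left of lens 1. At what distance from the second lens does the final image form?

58.8 cm

Lens 1: 1/d_i1 = 1/f₁ − 1/d_o1 = 1/(22.0) − 1/(4.10) = -0.1984, so d_i1 = -5.039 cm.
The intermediate image is 5.039 cm to the left of lens 1 (virtual), which is 28.1 − (-5.039) = 33.14 cm to the left of lens 2, so d_o2 = +33.14 cm.
Lens 2: 1/d_i2 = 1/f₂ − 1/d_o2 = 1/(21.2) − 1/(33.14) = 0.01699, so d_i2 = 58.8 cm.
The final image is real, 58.8 cm to the right of lens 2 (overall magnification ≈ -2.2).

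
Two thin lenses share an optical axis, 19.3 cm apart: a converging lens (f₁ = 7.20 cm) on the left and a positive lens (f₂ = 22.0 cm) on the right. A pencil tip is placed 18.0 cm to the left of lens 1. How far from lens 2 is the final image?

10.9 cm

Lens 1: 1/d_i1 = 1/f₁ − 1/d_o1 = 1/(7.20) − 1/(18.0) = 0.08333, so d_i1 = 12.00 cm.
The intermediate image is 12.00 cm to the right of lens 1, which is 19.3 − (12.00) = 7.300 cm to the left of lens 2, so d_o2 = +7.300 cm.
Lens 2: 1/d_i2 = 1/f₂ − 1/d_o2 = 1/(22.0) − 1/(7.300) = -0.09153, so d_i2 = -10.9 cm.
The final image is virtual, 10.9 cm to the left of lens 2 (overall magnification ≈ -1.00).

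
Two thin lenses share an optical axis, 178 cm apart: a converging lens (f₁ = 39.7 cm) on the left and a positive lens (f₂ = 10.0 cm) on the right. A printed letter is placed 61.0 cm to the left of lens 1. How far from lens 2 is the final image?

Lens 1: 1/d_i1 = 1/f₁ − 1/d_o1 = 1/(39.7) − 1/(61.0) = 0.008795, so d_i1 = 113.7 cm.
The intermediate image is 113.7 cm to the right of lens 1, which is 178 − (113.7) = 64.30 cm to the left of lens 2, so d_o2 = +64.30 cm.
Lens 2: 1/d_i2 = 1/f₂ − 1/d_o2 = 1/(10.0) − 1/(64.30) = 0.08445, so d_i2 = 11.8 cm.
The final image is real, 11.8 cm to the right of lens 2 (overall magnification ≈ 0.34).

11.8 cm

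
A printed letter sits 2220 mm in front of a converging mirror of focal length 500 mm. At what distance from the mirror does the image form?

Mirror equation: 1/v = 1/f − 1/u = 1/(500.0) − 1/(2220) = 0.002000 − 0.0004505 = 0.001550, so v = 645 mm.
The image is real, inverted and reduced, in front of the mirror.

645 mm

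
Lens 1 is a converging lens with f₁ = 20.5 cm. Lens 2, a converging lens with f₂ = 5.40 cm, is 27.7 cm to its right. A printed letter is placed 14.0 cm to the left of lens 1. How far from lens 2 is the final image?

Lens 1: 1/d_i1 = 1/f₁ − 1/d_o1 = 1/(20.5) − 1/(14.0) = -0.02265, so d_i1 = -44.15 cm.
The intermediate image is 44.15 cm to the left of lens 1 (virtual), which is 27.7 − (-44.15) = 71.85 cm to the left of lens 2, so d_o2 = +71.85 cm.
Lens 2: 1/d_i2 = 1/f₂ − 1/d_o2 = 1/(5.40) − 1/(71.85) = 0.1713, so d_i2 = 5.84 cm.
The final image is real, 5.84 cm to the right of lens 2 (overall magnification ≈ -0.26).

5.84 cm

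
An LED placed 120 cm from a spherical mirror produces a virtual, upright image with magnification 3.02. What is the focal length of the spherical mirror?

f = 179 cm (concave)

m = −d_i/d_o ⇒ d_i = −m·d_o = −(+3.02)·(120) = -362.4 cm.
1/f = 1/d_o + 1/d_i = 1/(120) + 1/(-362.4) = 0.005574, so f = 179 cm.
Since f is positive, the spherical mirror is concave.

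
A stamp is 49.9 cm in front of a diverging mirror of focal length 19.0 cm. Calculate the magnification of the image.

For a diverging mirror, f = -19.0 cm.
1/d_i = 1/f − 1/d_o = 1/(-19.00) − 1/(49.9) = -0.07267, so d_i = -13.76 cm.
m = −d_i/d_o = −(-13.76)/(49.9) = +0.276.
The image is virtual, upright and reduced, behind the mirror.

m = +0.276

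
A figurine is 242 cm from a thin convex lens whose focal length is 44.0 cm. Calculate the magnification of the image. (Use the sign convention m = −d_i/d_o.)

m = -0.222

1/d_i = 1/f − 1/d_o = 1/(44.00) − 1/(242) = 0.01860, so d_i = 53.78 cm.
m = −d_i/d_o = −(53.78)/(242) = -0.222.
The image is real, inverted and reduced, on the far side of the lens.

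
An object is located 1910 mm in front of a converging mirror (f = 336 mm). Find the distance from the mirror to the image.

Mirror equation: 1/s_i = 1/f − 1/s_o = 1/(336.0) − 1/(1910) = 0.002976 − 0.0005236 = 0.002453, so s_i = 408 mm.
The image is real, inverted and reduced, in front of the mirror.

408 mm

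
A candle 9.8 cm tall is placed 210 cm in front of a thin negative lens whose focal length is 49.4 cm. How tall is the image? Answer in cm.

1.87 cm

For a negative lens, f = -49.4 cm.
1/d_i = 1/f − 1/d_o = 1/(-49.40) − 1/(210) = -0.02500, so d_i = -39.99 cm.
m = −d_i/d_o = +0.1904.
|h_i| = |m|·h_o = 0.1904 × 9.8 = 1.87 cm. The image is virtual, upright and reduced, on the same side as the object.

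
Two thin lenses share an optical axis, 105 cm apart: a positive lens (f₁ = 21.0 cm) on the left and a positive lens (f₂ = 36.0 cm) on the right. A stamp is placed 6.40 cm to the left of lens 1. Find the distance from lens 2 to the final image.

Lens 1: 1/d_i1 = 1/f₁ − 1/d_o1 = 1/(21.0) − 1/(6.40) = -0.1086, so d_i1 = -9.205 cm.
The intermediate image is 9.205 cm to the left of lens 1 (virtual), which is 105 − (-9.205) = 114.2 cm to the left of lens 2, so d_o2 = +114.2 cm.
Lens 2: 1/d_i2 = 1/f₂ − 1/d_o2 = 1/(36.0) − 1/(114.2) = 0.01902, so d_i2 = 52.6 cm.
The final image is real, 52.6 cm to the right of lens 2 (overall magnification ≈ -0.66).

52.6 cm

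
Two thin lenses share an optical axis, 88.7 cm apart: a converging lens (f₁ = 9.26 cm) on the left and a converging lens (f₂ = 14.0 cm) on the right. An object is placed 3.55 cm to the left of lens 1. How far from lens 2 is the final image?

Lens 1: 1/d_i1 = 1/f₁ − 1/d_o1 = 1/(9.26) − 1/(3.55) = -0.1737, so d_i1 = -5.757 cm.
The intermediate image is 5.757 cm to the left of lens 1 (virtual), which is 88.7 − (-5.757) = 94.46 cm to the left of lens 2, so d_o2 = +94.46 cm.
Lens 2: 1/d_i2 = 1/f₂ − 1/d_o2 = 1/(14.0) − 1/(94.46) = 0.06084, so d_i2 = 16.4 cm.
The final image is real, 16.4 cm to the right of lens 2 (overall magnification ≈ -0.28).

16.4 cm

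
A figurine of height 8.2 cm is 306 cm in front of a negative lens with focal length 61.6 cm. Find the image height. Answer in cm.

For a negative lens, f = -61.6 cm.
1/d_i = 1/f − 1/d_o = 1/(-61.60) − 1/(306) = -0.01950, so d_i = -51.28 cm.
m = −d_i/d_o = +0.1676.
|h_i| = |m|·h_o = 0.1676 × 8.2 = 1.37 cm. The image is virtual, upright and reduced, on the same side as the object.

1.37 cm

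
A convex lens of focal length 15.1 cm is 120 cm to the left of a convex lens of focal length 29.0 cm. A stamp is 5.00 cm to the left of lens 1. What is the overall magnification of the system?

Lens 1: 1/d_i1 = 1/(15.1) − 1/(5.00) = -0.1338, so d_i1 = -7.475 cm; m₁ = −d_i1/d_o1 = +1.495.
d_o2 = 120 − (-7.475) = 127.5 cm.
Lens 2: 1/d_i2 = 1/(29.0) − 1/(127.5) = 0.02664, so d_i2 = 37.54 cm; m₂ = −d_i2/d_o2 = -0.2944.
m = m₁·m₂ = (+1.495)(-0.2944) = -0.440.

m = -0.440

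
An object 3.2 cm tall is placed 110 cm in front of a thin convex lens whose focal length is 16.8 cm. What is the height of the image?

1/d_i = 1/f − 1/d_o = 1/(16.80) − 1/(110) = 0.05043, so d_i = 19.83 cm.
m = −d_i/d_o = -0.1803.
|h_i| = |m|·h_o = 0.1803 × 3.2 = 0.577 cm. The image is real, inverted and reduced, on the far side of the lens.

0.577 cm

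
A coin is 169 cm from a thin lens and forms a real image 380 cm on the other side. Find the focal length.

Real image ⇒ d_i = +380 cm.
1/f = 1/d_o + 1/d_i = 1/(169) + 1/(380) = 0.008549, so f = 117 cm.
Since f is positive, the thin lens is converging.

f = 117 cm (converging)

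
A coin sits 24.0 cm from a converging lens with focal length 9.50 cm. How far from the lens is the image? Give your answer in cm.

15.7 cm

Thin-lens equation: 1/v = 1/f − 1/u = 1/(9.500) − 1/(24.0) = 0.1053 − 0.04167 = 0.06360, so v = 15.7 cm.
The image is real, inverted and reduced, on the far side of the lens.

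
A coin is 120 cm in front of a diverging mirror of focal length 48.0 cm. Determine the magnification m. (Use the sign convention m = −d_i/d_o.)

For a diverging mirror, f = -48.0 cm.
1/d_i = 1/f − 1/d_o = 1/(-48.00) − 1/(120) = -0.02917, so d_i = -34.29 cm.
m = −d_i/d_o = −(-34.29)/(120) = +0.286.
The image is virtual, upright and reduced, behind the mirror.

m = +0.286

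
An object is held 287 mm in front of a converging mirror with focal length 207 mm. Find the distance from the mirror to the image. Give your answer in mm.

Mirror equation: 1/s_i = 1/f − 1/s_o = 1/(207.0) − 1/(287) = 0.004831 − 0.003484 = 0.001347, so s_i = 743 mm.
The image is real, inverted and enlarged, in front of the mirror.

743 mm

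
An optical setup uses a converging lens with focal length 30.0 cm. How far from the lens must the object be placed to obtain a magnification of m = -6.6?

34.5 cm

m = −d_i/d_o ⇒ d_i = −m·d_o.
1/f = 1/d_o + 1/d_i = 1/d_o − 1/(m·d_o) = (1 − 1/m)/d_o, so d_o = f(1 − 1/m) = (30.00)(1 − 1/(-6.6)) = 34.5 cm.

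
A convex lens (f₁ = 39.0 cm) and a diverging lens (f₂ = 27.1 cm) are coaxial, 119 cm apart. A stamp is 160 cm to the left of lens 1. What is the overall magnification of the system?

Lens 1: 1/d_i1 = 1/(39.0) − 1/(160) = 0.01939, so d_i1 = 51.57 cm; m₁ = −d_i1/d_o1 = -0.3223.
d_o2 = 119 − (51.57) = 67.43 cm.
f₂ = −27.1 cm (diverging).
Lens 2: 1/d_i2 = 1/(-27.1) − 1/(67.43) = -0.05173, so d_i2 = -19.33 cm; m₂ = −d_i2/d_o2 = +0.2867.
m = m₁·m₂ = (-0.3223)(+0.2867) = -0.0924.

m = -0.0924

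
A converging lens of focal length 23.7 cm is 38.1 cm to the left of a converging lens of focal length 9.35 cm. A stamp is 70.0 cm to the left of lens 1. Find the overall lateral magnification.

Lens 1: 1/d_i1 = 1/(23.7) − 1/(70.0) = 0.02791, so d_i1 = 35.83 cm; m₁ = −d_i1/d_o1 = -0.5119.
d_o2 = 38.1 − (35.83) = 2.270 cm.
Lens 2: 1/d_i2 = 1/(9.35) − 1/(2.270) = -0.3336, so d_i2 = -2.998 cm; m₂ = −d_i2/d_o2 = +1.321.
m = m₁·m₂ = (-0.5119)(+1.321) = -0.676.

m = -0.676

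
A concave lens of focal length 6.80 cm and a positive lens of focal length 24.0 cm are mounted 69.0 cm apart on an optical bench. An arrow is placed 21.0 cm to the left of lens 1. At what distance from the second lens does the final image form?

35.5 cm

Lens 1 is diverging, so f₁ = −6.80 cm.
Lens 1: 1/d_i1 = 1/f₁ − 1/d_o1 = 1/(-6.80) − 1/(21.0) = -0.1947, so d_i1 = -5.137 cm.
The intermediate image is 5.137 cm to the left of lens 1 (virtual), which is 69.0 − (-5.137) = 74.14 cm to the left of lens 2, so d_o2 = +74.14 cm.
Lens 2: 1/d_i2 = 1/f₂ − 1/d_o2 = 1/(24.0) − 1/(74.14) = 0.02818, so d_i2 = 35.5 cm.
The final image is real, 35.5 cm to the right of lens 2 (overall magnification ≈ -0.12).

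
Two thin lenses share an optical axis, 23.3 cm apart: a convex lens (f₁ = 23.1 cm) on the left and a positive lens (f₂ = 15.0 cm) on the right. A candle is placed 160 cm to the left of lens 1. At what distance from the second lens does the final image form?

Lens 1: 1/d_i1 = 1/f₁ − 1/d_o1 = 1/(23.1) − 1/(160) = 0.03704, so d_i1 = 27.00 cm.
The intermediate image is 27.00 cm to the right of lens 1, which lies 3.700 cm to the right of lens 2 — a virtual object — so d_o2 = −3.700 cm.
Lens 2: 1/d_i2 = 1/f₂ − 1/d_o2 = 1/(15.0) − 1/(-3.700) = 0.3369, so d_i2 = 2.97 cm.
The final image is real, 2.97 cm to the right of lens 2 (overall magnification ≈ -0.14).

2.97 cm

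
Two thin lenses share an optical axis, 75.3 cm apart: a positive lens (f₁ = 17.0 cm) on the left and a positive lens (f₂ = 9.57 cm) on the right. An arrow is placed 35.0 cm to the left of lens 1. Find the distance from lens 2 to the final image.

12.4 cm

Lens 1: 1/d_i1 = 1/f₁ − 1/d_o1 = 1/(17.0) − 1/(35.0) = 0.03025, so d_i1 = 33.06 cm.
The intermediate image is 33.06 cm to the right of lens 1, which is 75.3 − (33.06) = 42.24 cm to the left of lens 2, so d_o2 = +42.24 cm.
Lens 2: 1/d_i2 = 1/f₂ − 1/d_o2 = 1/(9.57) − 1/(42.24) = 0.08082, so d_i2 = 12.4 cm.
The final image is real, 12.4 cm to the right of lens 2 (overall magnification ≈ 0.28).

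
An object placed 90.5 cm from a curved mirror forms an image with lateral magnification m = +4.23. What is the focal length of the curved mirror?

m = −d_i/d_o ⇒ d_i = −m·d_o = −(+4.23)·(90.5) = -382.8 cm.
1/f = 1/d_o + 1/d_i = 1/(90.5) + 1/(-382.8) = 0.008437, so f = 119 cm.
Since f is positive, the curved mirror is concave.

f = 119 cm (concave)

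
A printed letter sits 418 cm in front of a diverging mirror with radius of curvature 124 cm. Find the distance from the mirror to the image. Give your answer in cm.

54.0 cm

f = R/2 = 124/2 = 62.00 cm; for a diverging mirror, f = -62.00 cm.
Mirror equation: 1/d_i = 1/f − 1/d_o = 1/(-62.00) − 1/(418) = -0.01613 − 0.002392 = -0.01852, so d_i = -54.0 cm.
The image is virtual, upright and reduced, behind the mirror.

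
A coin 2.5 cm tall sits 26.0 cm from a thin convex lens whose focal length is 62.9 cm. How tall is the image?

4.26 cm

1/d_i = 1/f − 1/d_o = 1/(62.90) − 1/(26.0) = -0.02256, so d_i = -44.32 cm.
m = −d_i/d_o = +1.705.
|h_i| = |m|·h_o = 1.705 × 2.5 = 4.26 cm. The image is virtual, upright and enlarged, on the same side as the object.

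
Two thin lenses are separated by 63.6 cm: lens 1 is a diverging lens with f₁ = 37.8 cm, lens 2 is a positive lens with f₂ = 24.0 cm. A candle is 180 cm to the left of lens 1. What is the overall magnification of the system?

m = -0.0588

f₁ = −37.8 cm (diverging).
Lens 1: 1/d_i1 = 1/(-37.8) − 1/(180) = -0.03201, so d_i1 = -31.24 cm; m₁ = −d_i1/d_o1 = +0.1736.
d_o2 = 63.6 − (-31.24) = 94.84 cm.
Lens 2: 1/d_i2 = 1/(24.0) − 1/(94.84) = 0.03112, so d_i2 = 32.13 cm; m₂ = −d_i2/d_o2 = -0.3388.
m = m₁·m₂ = (+0.1736)(-0.3388) = -0.0588.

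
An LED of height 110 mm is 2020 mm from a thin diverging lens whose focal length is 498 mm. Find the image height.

21.8 mm

For a diverging lens, f = -498 mm.
1/d_i = 1/f − 1/d_o = 1/(-498.0) − 1/(2020) = -0.002503, so d_i = -399.5 mm.
m = −d_i/d_o = +0.1978.
|h_i| = |m|·h_o = 0.1978 × 110 = 21.8 mm. The image is virtual, upright and reduced, on the same side as the object.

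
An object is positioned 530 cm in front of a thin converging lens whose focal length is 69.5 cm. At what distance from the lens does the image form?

80.0 cm

Thin-lens equation: 1/v = 1/f − 1/u = 1/(69.50) − 1/(530) = 0.01439 − 0.001887 = 0.01250, so v = 80.0 cm.
The image is real, inverted and reduced, on the far side of the lens.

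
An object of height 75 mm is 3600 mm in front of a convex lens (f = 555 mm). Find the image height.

1/d_i = 1/f − 1/d_o = 1/(555.0) − 1/(3600) = 0.001524, so d_i = 656.2 mm.
m = −d_i/d_o = -0.1823.
|h_i| = |m|·h_o = 0.1823 × 75 = 13.7 mm. The image is real, inverted and reduced, on the far side of the lens.

13.7 mm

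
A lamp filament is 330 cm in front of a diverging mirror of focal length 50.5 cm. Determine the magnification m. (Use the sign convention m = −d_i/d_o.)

m = +0.133

For a diverging mirror, f = -50.5 cm.
1/d_i = 1/f − 1/d_o = 1/(-50.50) − 1/(330) = -0.02283, so d_i = -43.80 cm.
m = −d_i/d_o = −(-43.80)/(330) = +0.133.
The image is virtual, upright and reduced, behind the mirror.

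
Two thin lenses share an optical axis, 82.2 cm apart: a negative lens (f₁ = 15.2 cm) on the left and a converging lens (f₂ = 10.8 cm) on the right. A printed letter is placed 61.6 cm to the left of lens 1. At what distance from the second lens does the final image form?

Lens 1 is diverging, so f₁ = −15.2 cm.
Lens 1: 1/d_i1 = 1/f₁ − 1/d_o1 = 1/(-15.2) − 1/(61.6) = -0.08202, so d_i1 = -12.19 cm.
The intermediate image is 12.19 cm to the left of lens 1 (virtual), which is 82.2 − (-12.19) = 94.39 cm to the left of lens 2, so d_o2 = +94.39 cm.
Lens 2: 1/d_i2 = 1/f₂ − 1/d_o2 = 1/(10.8) − 1/(94.39) = 0.08200, so d_i2 = 12.2 cm.
The final image is real, 12.2 cm to the right of lens 2 (overall magnification ≈ -0.026).

12.2 cm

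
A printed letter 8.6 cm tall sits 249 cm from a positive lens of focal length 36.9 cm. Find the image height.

1/d_i = 1/f − 1/d_o = 1/(36.90) − 1/(249) = 0.02308, so d_i = 43.32 cm.
m = −d_i/d_o = -0.1740.
|h_i| = |m|·h_o = 0.1740 × 8.6 = 1.50 cm. The image is real, inverted and reduced, on the far side of the lens.

1.50 cm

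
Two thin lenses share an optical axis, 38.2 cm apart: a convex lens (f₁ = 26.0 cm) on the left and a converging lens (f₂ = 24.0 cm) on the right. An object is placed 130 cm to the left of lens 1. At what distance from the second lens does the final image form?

7.48 cm

Lens 1: 1/d_i1 = 1/f₁ − 1/d_o1 = 1/(26.0) − 1/(130) = 0.03077, so d_i1 = 32.50 cm.
The intermediate image is 32.50 cm to the right of lens 1, which is 38.2 − (32.50) = 5.700 cm to the left of lens 2, so d_o2 = +5.700 cm.
Lens 2: 1/d_i2 = 1/f₂ − 1/d_o2 = 1/(24.0) − 1/(5.700) = -0.1338, so d_i2 = -7.48 cm.
The final image is virtual, 7.48 cm to the left of lens 2 (overall magnification ≈ -0.33).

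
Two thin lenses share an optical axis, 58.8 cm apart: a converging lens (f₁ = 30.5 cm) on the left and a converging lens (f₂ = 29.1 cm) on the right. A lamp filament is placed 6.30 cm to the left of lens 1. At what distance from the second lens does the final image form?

Lens 1: 1/d_i1 = 1/f₁ − 1/d_o1 = 1/(30.5) − 1/(6.30) = -0.1259, so d_i1 = -7.940 cm.
The intermediate image is 7.940 cm to the left of lens 1 (virtual), which is 58.8 − (-7.940) = 66.74 cm to the left of lens 2, so d_o2 = +66.74 cm.
Lens 2: 1/d_i2 = 1/f₂ − 1/d_o2 = 1/(29.1) − 1/(66.74) = 0.01938, so d_i2 = 51.6 cm.
The final image is real, 51.6 cm to the right of lens 2 (overall magnification ≈ -0.97).

51.6 cm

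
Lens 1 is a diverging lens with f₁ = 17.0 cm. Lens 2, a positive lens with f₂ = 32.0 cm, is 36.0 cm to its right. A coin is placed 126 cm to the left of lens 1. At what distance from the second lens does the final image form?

86.0 cm

Lens 1 is diverging, so f₁ = −17.0 cm.
Lens 1: 1/d_i1 = 1/f₁ − 1/d_o1 = 1/(-17.0) − 1/(126) = -0.06676, so d_i1 = -14.98 cm.
The intermediate image is 14.98 cm to the left of lens 1 (virtual), which is 36.0 − (-14.98) = 50.98 cm to the left of lens 2, so d_o2 = +50.98 cm.
Lens 2: 1/d_i2 = 1/f₂ − 1/d_o2 = 1/(32.0) − 1/(50.98) = 0.01163, so d_i2 = 86.0 cm.
The final image is real, 86.0 cm to the right of lens 2 (overall magnification ≈ -0.20).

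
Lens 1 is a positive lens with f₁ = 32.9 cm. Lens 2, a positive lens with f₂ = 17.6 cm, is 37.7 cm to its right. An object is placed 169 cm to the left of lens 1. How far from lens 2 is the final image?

2.67 cm

Lens 1: 1/d_i1 = 1/f₁ − 1/d_o1 = 1/(32.9) − 1/(169) = 0.02448, so d_i1 = 40.85 cm.
The intermediate image is 40.85 cm to the right of lens 1, which lies 3.150 cm to the right of lens 2 — a virtual object — so d_o2 = −3.150 cm.
Lens 2: 1/d_i2 = 1/f₂ − 1/d_o2 = 1/(17.6) − 1/(-3.150) = 0.3743, so d_i2 = 2.67 cm.
The final image is real, 2.67 cm to the right of lens 2 (overall magnification ≈ -0.21).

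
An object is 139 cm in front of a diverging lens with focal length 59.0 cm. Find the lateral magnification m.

m = +0.298

For a diverging lens, f = -59.0 cm.
1/d_i = 1/f − 1/d_o = 1/(-59.00) − 1/(139) = -0.02414, so d_i = -41.42 cm.
m = −d_i/d_o = −(-41.42)/(139) = +0.298.
The image is virtual, upright and reduced, on the same side as the object.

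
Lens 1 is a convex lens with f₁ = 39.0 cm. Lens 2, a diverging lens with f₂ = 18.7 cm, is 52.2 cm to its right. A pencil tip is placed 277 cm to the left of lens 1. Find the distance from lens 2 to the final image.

4.99 cm

Lens 1: 1/d_i1 = 1/f₁ − 1/d_o1 = 1/(39.0) − 1/(277) = 0.02203, so d_i1 = 45.39 cm.
The intermediate image is 45.39 cm to the right of lens 1, which is 52.2 − (45.39) = 6.810 cm to the left of lens 2, so d_o2 = +6.810 cm.
Lens 2 is diverging, so f₂ = −18.7 cm.
Lens 2: 1/d_i2 = 1/f₂ − 1/d_o2 = 1/(-18.7) − 1/(6.810) = -0.2003, so d_i2 = -4.99 cm.
The final image is virtual, 4.99 cm to the left of lens 2 (overall magnification ≈ -0.12).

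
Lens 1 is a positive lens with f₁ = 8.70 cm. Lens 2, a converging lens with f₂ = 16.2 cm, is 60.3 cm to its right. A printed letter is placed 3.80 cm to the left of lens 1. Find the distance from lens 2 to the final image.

Lens 1: 1/d_i1 = 1/f₁ − 1/d_o1 = 1/(8.70) − 1/(3.80) = -0.1482, so d_i1 = -6.747 cm.
The intermediate image is 6.747 cm to the left of lens 1 (virtual), which is 60.3 − (-6.747) = 67.05 cm to the left of lens 2, so d_o2 = +67.05 cm.
Lens 2: 1/d_i2 = 1/f₂ − 1/d_o2 = 1/(16.2) − 1/(67.05) = 0.04681, so d_i2 = 21.4 cm.
The final image is real, 21.4 cm to the right of lens 2 (overall magnification ≈ -0.57).

21.4 cm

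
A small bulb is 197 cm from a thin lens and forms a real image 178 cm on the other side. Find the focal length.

f = 93.5 cm (converging)

Real image ⇒ d_i = +178 cm.
1/f = 1/d_o + 1/d_i = 1/(197) + 1/(178) = 0.01069, so f = 93.5 cm.
Since f is positive, the thin lens is converging.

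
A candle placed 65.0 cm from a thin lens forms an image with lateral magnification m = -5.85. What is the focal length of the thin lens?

m = −d_i/d_o ⇒ d_i = −m·d_o = −(-5.85)·(65.0) = 380.2 cm.
1/f = 1/d_o + 1/d_i = 1/(65.0) + 1/(380.2) = 0.01801, so f = 55.5 cm.
Since f is positive, the thin lens is converging.

f = 55.5 cm (converging)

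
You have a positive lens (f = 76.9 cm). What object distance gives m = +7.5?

66.6 cm

m = −d_i/d_o ⇒ d_i = −m·d_o.
1/f = 1/d_o + 1/d_i = 1/d_o − 1/(m·d_o) = (1 − 1/m)/d_o, so d_o = f(1 − 1/m) = (76.90)(1 − 1/(+7.5)) = 66.6 cm.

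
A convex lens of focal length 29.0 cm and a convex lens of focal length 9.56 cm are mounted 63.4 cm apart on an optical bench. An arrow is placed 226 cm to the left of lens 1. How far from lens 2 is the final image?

14.0 cm

Lens 1: 1/d_i1 = 1/f₁ − 1/d_o1 = 1/(29.0) − 1/(226) = 0.03006, so d_i1 = 33.27 cm.
The intermediate image is 33.27 cm to the right of lens 1, which is 63.4 − (33.27) = 30.13 cm to the left of lens 2, so d_o2 = +30.13 cm.
Lens 2: 1/d_i2 = 1/f₂ − 1/d_o2 = 1/(9.56) − 1/(30.13) = 0.07141, so d_i2 = 14.0 cm.
The final image is real, 14.0 cm to the right of lens 2 (overall magnification ≈ 0.068).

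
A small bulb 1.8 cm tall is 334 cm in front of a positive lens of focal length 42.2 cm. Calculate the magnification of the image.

1/d_i = 1/f − 1/d_o = 1/(42.20) − 1/(334) = 0.02070, so d_i = 48.30 cm.
m = −d_i/d_o = −(48.30)/(334) = -0.145.
The image is real, inverted and reduced, on the far side of the lens.

m = -0.145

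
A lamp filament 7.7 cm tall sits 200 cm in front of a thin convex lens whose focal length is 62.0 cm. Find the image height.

1/d_i = 1/f − 1/d_o = 1/(62.00) − 1/(200) = 0.01113, so d_i = 89.86 cm.
m = −d_i/d_o = -0.4493.
|h_i| = |m|·h_o = 0.4493 × 7.7 = 3.46 cm. The image is real, inverted and reduced, on the far side of the lens.

3.46 cm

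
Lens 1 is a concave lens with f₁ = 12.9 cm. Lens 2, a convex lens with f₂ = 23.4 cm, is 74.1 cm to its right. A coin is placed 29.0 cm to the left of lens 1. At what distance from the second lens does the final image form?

Lens 1 is diverging, so f₁ = −12.9 cm.
Lens 1: 1/d_i1 = 1/f₁ − 1/d_o1 = 1/(-12.9) − 1/(29.0) = -0.1120, so d_i1 = -8.928 cm.
The intermediate image is 8.928 cm to the left of lens 1 (virtual), which is 74.1 − (-8.928) = 83.03 cm to the left of lens 2, so d_o2 = +83.03 cm.
Lens 2: 1/d_i2 = 1/f₂ − 1/d_o2 = 1/(23.4) − 1/(83.03) = 0.03069, so d_i2 = 32.6 cm.
The final image is real, 32.6 cm to the right of lens 2 (overall magnification ≈ -0.12).

32.6 cm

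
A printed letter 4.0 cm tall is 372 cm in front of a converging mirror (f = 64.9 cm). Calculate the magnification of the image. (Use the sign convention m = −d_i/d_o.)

m = -0.211

1/d_i = 1/f − 1/d_o = 1/(64.90) − 1/(372) = 0.01272, so d_i = 78.62 cm.
m = −d_i/d_o = −(78.62)/(372) = -0.211.
The image is real, inverted and reduced, in front of the mirror.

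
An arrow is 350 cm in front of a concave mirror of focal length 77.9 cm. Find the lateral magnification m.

m = -0.286

1/d_i = 1/f − 1/d_o = 1/(77.90) − 1/(350) = 0.009980, so d_i = 100.2 cm.
m = −d_i/d_o = −(100.2)/(350) = -0.286.
The image is real, inverted and reduced, in front of the mirror.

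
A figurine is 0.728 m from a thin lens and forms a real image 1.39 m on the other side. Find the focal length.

f = 0.478 m (converging)

Real image ⇒ d_i = +1.39 m.
1/f = 1/d_o + 1/d_i = 1/(0.728) + 1/(1.39) = 2.093, so f = 0.478 m.
Since f is positive, the thin lens is converging.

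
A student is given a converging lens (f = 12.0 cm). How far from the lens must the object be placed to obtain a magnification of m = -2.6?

16.6 cm

m = −d_i/d_o ⇒ d_i = −m·d_o.
1/f = 1/d_o + 1/d_i = 1/d_o − 1/(m·d_o) = (1 − 1/m)/d_o, so d_o = f(1 − 1/m) = (12.00)(1 − 1/(-2.6)) = 16.6 cm.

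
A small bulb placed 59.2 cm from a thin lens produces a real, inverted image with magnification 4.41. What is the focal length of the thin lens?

m = −d_i/d_o ⇒ d_i = −m·d_o = −(-4.41)·(59.2) = 261.1 cm.
1/f = 1/d_o + 1/d_i = 1/(59.2) + 1/(261.1) = 0.02072, so f = 48.3 cm.
Since f is positive, the thin lens is converging.

f = 48.3 cm (converging)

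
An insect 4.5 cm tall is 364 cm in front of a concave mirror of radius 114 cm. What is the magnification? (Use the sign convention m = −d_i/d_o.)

m = -0.186

f = R/2 = 114/2 = 57.00 cm.
1/d_i = 1/f − 1/d_o = 1/(57.00) − 1/(364) = 0.01480, so d_i = 67.58 cm.
m = −d_i/d_o = −(67.58)/(364) = -0.186.
The image is real, inverted and reduced, in front of the mirror.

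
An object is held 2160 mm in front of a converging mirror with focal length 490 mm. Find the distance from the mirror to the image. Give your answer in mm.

Mirror equation: 1/q = 1/f − 1/p = 1/(490.0) − 1/(2160) = 0.002041 − 0.0004630 = 0.001578, so q = 634 mm.
The image is real, inverted and reduced, in front of the mirror.

634 mm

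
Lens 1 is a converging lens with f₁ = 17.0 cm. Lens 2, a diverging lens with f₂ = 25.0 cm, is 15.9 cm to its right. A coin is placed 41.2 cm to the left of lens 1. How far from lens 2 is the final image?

Lens 1: 1/d_i1 = 1/f₁ − 1/d_o1 = 1/(17.0) − 1/(41.2) = 0.03455, so d_i1 = 28.94 cm.
The intermediate image is 28.94 cm to the right of lens 1, which lies 13.04 cm to the right of lens 2 — a virtual object — so d_o2 = −13.04 cm.
Lens 2 is diverging, so f₂ = −25.0 cm.
Lens 2: 1/d_i2 = 1/f₂ − 1/d_o2 = 1/(-25.0) − 1/(-13.04) = 0.03669, so d_i2 = 27.3 cm.
The final image is real, 27.3 cm to the right of lens 2 (overall magnification ≈ -1.5).

27.3 cm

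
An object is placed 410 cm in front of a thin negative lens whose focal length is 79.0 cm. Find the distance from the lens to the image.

66.2 cm

For a negative lens, f = -79.0 cm.
Thin-lens equation: 1/d_i = 1/f − 1/d_o = 1/(-79.00) − 1/(410) = -0.01266 − 0.002439 = -0.01510, so d_i = -66.2 cm.
The image is virtual, upright and reduced, on the same side as the object.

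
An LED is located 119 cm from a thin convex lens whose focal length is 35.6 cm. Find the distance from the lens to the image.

Lens equation: 1/d_i = 1/f − 1/d_o = 1/(35.60) − 1/(119) = 0.02809 − 0.008403 = 0.01969, so d_i = 50.8 cm.
The image is real, inverted and reduced, on the far side of the lens.

50.8 cm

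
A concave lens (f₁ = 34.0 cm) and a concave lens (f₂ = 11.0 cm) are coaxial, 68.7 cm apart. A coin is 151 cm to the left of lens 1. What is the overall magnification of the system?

m = +0.0188

f₁ = −34.0 cm (diverging).
Lens 1: 1/d_i1 = 1/(-34.0) − 1/(151) = -0.03603, so d_i1 = -27.75 cm; m₁ = −d_i1/d_o1 = +0.1838.
d_o2 = 68.7 − (-27.75) = 96.45 cm.
f₂ = −11.0 cm (diverging).
Lens 2: 1/d_i2 = 1/(-11.0) − 1/(96.45) = -0.1013, so d_i2 = -9.874 cm; m₂ = −d_i2/d_o2 = +0.1024.
m = m₁·m₂ = (+0.1838)(+0.1024) = +0.0188.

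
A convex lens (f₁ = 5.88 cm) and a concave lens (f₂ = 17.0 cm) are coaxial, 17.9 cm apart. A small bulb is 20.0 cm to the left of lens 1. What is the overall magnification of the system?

Lens 1: 1/d_i1 = 1/(5.88) − 1/(20.0) = 0.1201, so d_i1 = 8.329 cm; m₁ = −d_i1/d_o1 = -0.4165.
d_o2 = 17.9 − (8.329) = 9.571 cm.
f₂ = −17.0 cm (diverging).
Lens 2: 1/d_i2 = 1/(-17.0) − 1/(9.571) = -0.1633, so d_i2 = -6.123 cm; m₂ = −d_i2/d_o2 = +0.6398.
m = m₁·m₂ = (-0.4165)(+0.6398) = -0.266.

m = -0.266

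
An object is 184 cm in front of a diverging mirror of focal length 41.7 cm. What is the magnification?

For a diverging mirror, f = -41.7 cm.
1/d_i = 1/f − 1/d_o = 1/(-41.70) − 1/(184) = -0.02942, so d_i = -34.00 cm.
m = −d_i/d_o = −(-34.00)/(184) = +0.185.
The image is virtual, upright and reduced, behind the mirror.

m = +0.185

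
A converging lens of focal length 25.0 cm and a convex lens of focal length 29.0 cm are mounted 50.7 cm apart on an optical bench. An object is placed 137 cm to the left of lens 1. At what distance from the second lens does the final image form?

65.7 cm

Lens 1: 1/d_i1 = 1/f₁ − 1/d_o1 = 1/(25.0) − 1/(137) = 0.03270, so d_i1 = 30.58 cm.
The intermediate image is 30.58 cm to the right of lens 1, which is 50.7 − (30.58) = 20.12 cm to the left of lens 2, so d_o2 = +20.12 cm.
Lens 2: 1/d_i2 = 1/f₂ − 1/d_o2 = 1/(29.0) − 1/(20.12) = -0.01522, so d_i2 = -65.7 cm.
The final image is virtual, 65.7 cm to the left of lens 2 (overall magnification ≈ -0.73).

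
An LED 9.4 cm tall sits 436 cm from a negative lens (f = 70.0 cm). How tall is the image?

For a negative lens, f = -70.0 cm.
1/d_i = 1/f − 1/d_o = 1/(-70.00) − 1/(436) = -0.01658, so d_i = -60.32 cm.
m = −d_i/d_o = +0.1383.
|h_i| = |m|·h_o = 0.1383 × 9.4 = 1.30 cm. The image is virtual, upright and reduced, on the same side as the object.

1.30 cm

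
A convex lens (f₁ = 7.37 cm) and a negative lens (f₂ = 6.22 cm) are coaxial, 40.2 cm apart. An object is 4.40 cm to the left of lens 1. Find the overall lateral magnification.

Lens 1: 1/d_i1 = 1/(7.37) − 1/(4.40) = -0.09159, so d_i1 = -10.92 cm; m₁ = −d_i1/d_o1 = +2.482.
d_o2 = 40.2 − (-10.92) = 51.12 cm.
f₂ = −6.22 cm (diverging).
Lens 2: 1/d_i2 = 1/(-6.22) − 1/(51.12) = -0.1803, so d_i2 = -5.545 cm; m₂ = −d_i2/d_o2 = +0.1085.
m = m₁·m₂ = (+2.482)(+0.1085) = +0.269.

m = +0.269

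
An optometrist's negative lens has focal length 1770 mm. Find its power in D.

For a negative lens, f = −1770 mm.
f = -177 cm = -1.77 m.
P = 1/f = 1/(-1.77 m) = -0.565 D.

P = -0.565 D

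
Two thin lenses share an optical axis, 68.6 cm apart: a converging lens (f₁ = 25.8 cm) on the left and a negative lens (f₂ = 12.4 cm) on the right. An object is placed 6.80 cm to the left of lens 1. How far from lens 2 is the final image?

10.7 cm

Lens 1: 1/d_i1 = 1/f₁ − 1/d_o1 = 1/(25.8) − 1/(6.80) = -0.1083, so d_i1 = -9.234 cm.
The intermediate image is 9.234 cm to the left of lens 1 (virtual), which is 68.6 − (-9.234) = 77.83 cm to the left of lens 2, so d_o2 = +77.83 cm.
Lens 2 is diverging, so f₂ = −12.4 cm.
Lens 2: 1/d_i2 = 1/f₂ − 1/d_o2 = 1/(-12.4) − 1/(77.83) = -0.09349, so d_i2 = -10.7 cm.
The final image is virtual, 10.7 cm to the left of lens 2 (overall magnification ≈ 0.19).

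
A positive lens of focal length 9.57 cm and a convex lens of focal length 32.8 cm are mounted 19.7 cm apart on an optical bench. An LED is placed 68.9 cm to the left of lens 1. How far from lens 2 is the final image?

Lens 1: 1/d_i1 = 1/f₁ − 1/d_o1 = 1/(9.57) − 1/(68.9) = 0.08998, so d_i1 = 11.11 cm.
The intermediate image is 11.11 cm to the right of lens 1, which is 19.7 − (11.11) = 8.590 cm to the left of lens 2, so d_o2 = +8.590 cm.
Lens 2: 1/d_i2 = 1/f₂ − 1/d_o2 = 1/(32.8) − 1/(8.590) = -0.08593, so d_i2 = -11.6 cm.
The final image is virtual, 11.6 cm to the left of lens 2 (overall magnification ≈ -0.22).

11.6 cm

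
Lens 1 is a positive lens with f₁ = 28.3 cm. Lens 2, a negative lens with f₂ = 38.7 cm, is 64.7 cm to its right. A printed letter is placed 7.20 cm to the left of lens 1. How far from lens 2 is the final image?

Lens 1: 1/d_i1 = 1/f₁ − 1/d_o1 = 1/(28.3) − 1/(7.20) = -0.1036, so d_i1 = -9.657 cm.
The intermediate image is 9.657 cm to the left of lens 1 (virtual), which is 64.7 − (-9.657) = 74.36 cm to the left of lens 2, so d_o2 = +74.36 cm.
Lens 2 is diverging, so f₂ = −38.7 cm.
Lens 2: 1/d_i2 = 1/f₂ − 1/d_o2 = 1/(-38.7) − 1/(74.36) = -0.03929, so d_i2 = -25.5 cm.
The final image is virtual, 25.5 cm to the left of lens 2 (overall magnification ≈ 0.46).

25.5 cm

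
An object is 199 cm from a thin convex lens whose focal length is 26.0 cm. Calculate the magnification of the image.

1/d_i = 1/f − 1/d_o = 1/(26.00) − 1/(199) = 0.03344, so d_i = 29.91 cm.
m = −d_i/d_o = −(29.91)/(199) = -0.150.
The image is real, inverted and reduced, on the far side of the lens.

m = -0.150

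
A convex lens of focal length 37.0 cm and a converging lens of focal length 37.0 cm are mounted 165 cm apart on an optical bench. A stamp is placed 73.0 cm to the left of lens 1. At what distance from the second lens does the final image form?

62.8 cm

Lens 1: 1/d_i1 = 1/f₁ − 1/d_o1 = 1/(37.0) − 1/(73.0) = 0.01333, so d_i1 = 75.03 cm.
The intermediate image is 75.03 cm to the right of lens 1, which is 165 − (75.03) = 89.97 cm to the left of lens 2, so d_o2 = +89.97 cm.
Lens 2: 1/d_i2 = 1/f₂ − 1/d_o2 = 1/(37.0) − 1/(89.97) = 0.01591, so d_i2 = 62.8 cm.
The final image is real, 62.8 cm to the right of lens 2 (overall magnification ≈ 0.72).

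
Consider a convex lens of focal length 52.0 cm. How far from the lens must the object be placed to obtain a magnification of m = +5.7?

m = −d_i/d_o ⇒ d_i = −m·d_o.
1/f = 1/d_o + 1/d_i = 1/d_o − 1/(m·d_o) = (1 − 1/m)/d_o, so d_o = f(1 − 1/m) = (52.00)(1 − 1/(+5.7)) = 42.9 cm.

42.9 cm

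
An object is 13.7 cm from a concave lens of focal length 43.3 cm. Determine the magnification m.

For a concave lens, f = -43.3 cm.
1/d_i = 1/f − 1/d_o = 1/(-43.30) − 1/(13.7) = -0.09609, so d_i = -10.41 cm.
m = −d_i/d_o = −(-10.41)/(13.7) = +0.760.
The image is virtual, upright and reduced, on the same side as the object.

m = +0.760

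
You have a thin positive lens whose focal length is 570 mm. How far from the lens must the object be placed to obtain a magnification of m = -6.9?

m = −d_i/d_o ⇒ d_i = −m·d_o.
1/f = 1/d_o + 1/d_i = 1/d_o − 1/(m·d_o) = (1 − 1/m)/d_o, so d_o = f(1 − 1/m) = (570.0)(1 − 1/(-6.9)) = 653 mm.

653 mm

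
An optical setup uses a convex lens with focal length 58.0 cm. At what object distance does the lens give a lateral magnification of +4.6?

m = −d_i/d_o ⇒ d_i = −m·d_o.
1/f = 1/d_o + 1/d_i = 1/d_o − 1/(m·d_o) = (1 − 1/m)/d_o, so d_o = f(1 − 1/m) = (58.00)(1 − 1/(+4.6)) = 45.4 cm.

45.4 cm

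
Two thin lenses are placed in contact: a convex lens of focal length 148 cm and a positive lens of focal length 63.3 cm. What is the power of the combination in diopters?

P = +2.26 D

P₁ = 1/f₁ = 1/(1.48 m) = +0.6757 D; P₂ = 1/f₂ = 1/(0.633 m) = +1.580 D.
For thin lenses in contact, P = P₁ + P₂ = (+0.6757) + (+1.580) = +2.26 D.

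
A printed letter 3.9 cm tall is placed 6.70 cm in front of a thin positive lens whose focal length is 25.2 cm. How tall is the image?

5.31 cm

1/d_i = 1/f − 1/d_o = 1/(25.20) − 1/(6.70) = -0.1096, so d_i = -9.126 cm.
m = −d_i/d_o = +1.362.
|h_i| = |m|·h_o = 1.362 × 3.9 = 5.31 cm. The image is virtual, upright and enlarged, on the same side as the object.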